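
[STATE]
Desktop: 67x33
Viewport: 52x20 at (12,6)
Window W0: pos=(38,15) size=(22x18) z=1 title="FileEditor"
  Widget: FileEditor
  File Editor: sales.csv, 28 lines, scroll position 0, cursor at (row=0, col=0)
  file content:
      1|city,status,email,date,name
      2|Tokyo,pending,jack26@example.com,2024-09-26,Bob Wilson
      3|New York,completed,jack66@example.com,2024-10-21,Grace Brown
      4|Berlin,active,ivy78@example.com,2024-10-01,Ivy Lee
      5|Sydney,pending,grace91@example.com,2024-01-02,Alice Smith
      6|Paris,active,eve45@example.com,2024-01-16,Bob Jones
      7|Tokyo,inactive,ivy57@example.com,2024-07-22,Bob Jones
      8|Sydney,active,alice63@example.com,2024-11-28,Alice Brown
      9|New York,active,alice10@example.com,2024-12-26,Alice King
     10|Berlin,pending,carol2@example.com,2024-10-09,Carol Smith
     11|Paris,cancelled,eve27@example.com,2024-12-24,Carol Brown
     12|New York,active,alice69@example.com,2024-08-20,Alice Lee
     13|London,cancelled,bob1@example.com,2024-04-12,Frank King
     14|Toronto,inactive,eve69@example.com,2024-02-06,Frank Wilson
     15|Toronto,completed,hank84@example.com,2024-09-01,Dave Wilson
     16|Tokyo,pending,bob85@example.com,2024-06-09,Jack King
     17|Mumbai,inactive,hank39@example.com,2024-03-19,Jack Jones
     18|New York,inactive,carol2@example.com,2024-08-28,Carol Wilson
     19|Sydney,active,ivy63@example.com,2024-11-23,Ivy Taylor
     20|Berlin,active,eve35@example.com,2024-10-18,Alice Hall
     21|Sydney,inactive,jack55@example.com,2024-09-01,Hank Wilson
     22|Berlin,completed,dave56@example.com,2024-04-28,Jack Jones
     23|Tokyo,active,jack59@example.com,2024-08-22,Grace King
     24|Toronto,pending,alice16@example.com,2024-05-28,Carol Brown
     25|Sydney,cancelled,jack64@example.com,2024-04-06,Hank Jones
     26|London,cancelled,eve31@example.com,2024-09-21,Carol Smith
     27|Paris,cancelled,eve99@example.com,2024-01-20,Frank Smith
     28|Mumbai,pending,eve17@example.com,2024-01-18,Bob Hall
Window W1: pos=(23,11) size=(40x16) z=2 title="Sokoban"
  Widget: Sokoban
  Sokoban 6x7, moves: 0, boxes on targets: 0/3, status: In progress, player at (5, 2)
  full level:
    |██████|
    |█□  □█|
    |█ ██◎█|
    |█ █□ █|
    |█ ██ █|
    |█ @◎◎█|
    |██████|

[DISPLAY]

                                                    
                                                    
                                                    
                                                    
                                                    
           ┏━━━━━━━━━━━━━━━━━━━━━━━━━━━━━━━━━━━━━━┓ 
           ┃ Sokoban                              ┃ 
           ┠──────────────────────────────────────┨ 
           ┃██████                                ┃ 
           ┃█□  □█                                ┃ 
           ┃█ ██◎█                                ┃ 
           ┃█ █□ █                                ┃ 
           ┃█ ██ █                                ┃ 
           ┃█ @◎◎█                                ┃ 
           ┃██████                                ┃ 
           ┃Moves: 0  0/3                         ┃ 
           ┃                                      ┃ 
           ┃                                      ┃ 
           ┃                                      ┃ 
           ┃                                      ┃ 


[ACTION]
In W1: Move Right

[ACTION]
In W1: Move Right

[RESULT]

                                                    
                                                    
                                                    
                                                    
                                                    
           ┏━━━━━━━━━━━━━━━━━━━━━━━━━━━━━━━━━━━━━━┓ 
           ┃ Sokoban                              ┃ 
           ┠──────────────────────────────────────┨ 
           ┃██████                                ┃ 
           ┃█□  □█                                ┃ 
           ┃█ ██◎█                                ┃ 
           ┃█ █□ █                                ┃ 
           ┃█ ██ █                                ┃ 
           ┃█  ◎+█                                ┃ 
           ┃██████                                ┃ 
           ┃Moves: 2  0/3                         ┃ 
           ┃                                      ┃ 
           ┃                                      ┃ 
           ┃                                      ┃ 
           ┃                                      ┃ 


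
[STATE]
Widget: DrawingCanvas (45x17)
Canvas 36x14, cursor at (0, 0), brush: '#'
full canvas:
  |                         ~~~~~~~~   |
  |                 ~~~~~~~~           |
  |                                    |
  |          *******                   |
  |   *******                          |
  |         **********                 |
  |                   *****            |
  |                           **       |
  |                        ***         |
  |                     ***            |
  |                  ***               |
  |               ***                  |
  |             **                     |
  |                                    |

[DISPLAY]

+                        ~~~~~~~~            
                 ~~~~~~~~                    
                                             
          *******                            
   *******                                   
         **********                          
                   *****                     
                           **                
                        ***                  
                     ***                     
                  ***                        
               ***                           
             **                              
                                             
                                             
                                             
                                             


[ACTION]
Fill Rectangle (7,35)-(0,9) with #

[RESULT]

+        ###########################         
         ###########################         
         ###########################         
         ###########################         
   ******###########################         
         ###########################         
         ###########################         
         ###########################         
                        ***                  
                     ***                     
                  ***                        
               ***                           
             **                              
                                             
                                             
                                             
                                             


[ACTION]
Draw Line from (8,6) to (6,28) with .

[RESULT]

+        ###########################         
         ###########################         
         ###########################         
         ###########################         
   ******###########################         
         ###########################         
         ##############......#######         
         ###...........#############         
      ......            ***                  
                     ***                     
                  ***                        
               ***                           
             **                              
                                             
                                             
                                             
                                             


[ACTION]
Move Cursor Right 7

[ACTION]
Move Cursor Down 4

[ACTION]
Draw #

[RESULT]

         ###########################         
         ###########################         
         ###########################         
         ###########################         
   ****#*###########################         
         ###########################         
         ##############......#######         
         ###...........#############         
      ......            ***                  
                     ***                     
                  ***                        
               ***                           
             **                              
                                             
                                             
                                             
                                             


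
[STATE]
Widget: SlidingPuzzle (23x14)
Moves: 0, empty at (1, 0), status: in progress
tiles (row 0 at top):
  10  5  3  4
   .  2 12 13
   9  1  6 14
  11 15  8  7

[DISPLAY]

┌────┬────┬────┬────┐  
│ 10 │  5 │  3 │  4 │  
├────┼────┼────┼────┤  
│    │  2 │ 12 │ 13 │  
├────┼────┼────┼────┤  
│  9 │  1 │  6 │ 14 │  
├────┼────┼────┼────┤  
│ 11 │ 15 │  8 │  7 │  
└────┴────┴────┴────┘  
Moves: 0               
                       
                       
                       
                       


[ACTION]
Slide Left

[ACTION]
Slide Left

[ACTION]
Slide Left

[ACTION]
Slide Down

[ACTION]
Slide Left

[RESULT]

┌────┬────┬────┬────┐  
│ 10 │  5 │  3 │    │  
├────┼────┼────┼────┤  
│  2 │ 12 │ 13 │  4 │  
├────┼────┼────┼────┤  
│  9 │  1 │  6 │ 14 │  
├────┼────┼────┼────┤  
│ 11 │ 15 │  8 │  7 │  
└────┴────┴────┴────┘  
Moves: 4               
                       
                       
                       
                       


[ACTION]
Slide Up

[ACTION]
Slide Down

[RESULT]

┌────┬────┬────┬────┐  
│ 10 │  5 │  3 │    │  
├────┼────┼────┼────┤  
│  2 │ 12 │ 13 │  4 │  
├────┼────┼────┼────┤  
│  9 │  1 │  6 │ 14 │  
├────┼────┼────┼────┤  
│ 11 │ 15 │  8 │  7 │  
└────┴────┴────┴────┘  
Moves: 6               
                       
                       
                       
                       


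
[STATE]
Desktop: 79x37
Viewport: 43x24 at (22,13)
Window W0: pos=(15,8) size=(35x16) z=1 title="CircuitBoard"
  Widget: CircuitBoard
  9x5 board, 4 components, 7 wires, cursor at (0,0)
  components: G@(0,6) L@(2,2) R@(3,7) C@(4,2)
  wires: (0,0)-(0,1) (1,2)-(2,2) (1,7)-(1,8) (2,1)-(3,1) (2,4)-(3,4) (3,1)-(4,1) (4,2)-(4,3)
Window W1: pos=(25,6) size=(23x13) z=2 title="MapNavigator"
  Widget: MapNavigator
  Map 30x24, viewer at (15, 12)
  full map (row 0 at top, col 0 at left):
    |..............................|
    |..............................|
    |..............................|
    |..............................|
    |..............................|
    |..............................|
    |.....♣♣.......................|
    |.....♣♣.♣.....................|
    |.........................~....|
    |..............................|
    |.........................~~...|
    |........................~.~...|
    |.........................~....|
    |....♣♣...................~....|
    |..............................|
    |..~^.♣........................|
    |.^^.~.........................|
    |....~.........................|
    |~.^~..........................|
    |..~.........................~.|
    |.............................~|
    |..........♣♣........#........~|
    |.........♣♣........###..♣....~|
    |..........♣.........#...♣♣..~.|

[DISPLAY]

   ┃..........@.........~┃ ┃               
   ┃♣...................~┃·┃               
   ┃.....................┃ ┃               
  ·┃♣....................┃ ┃               
  │┃.....................┃ ┃               
  ·┗━━━━━━━━━━━━━━━━━━━━━┛R┃               
  │                        ┃               
  ·   C ─ ·                ┃               
: (0,0)                    ┃               
                           ┃               
━━━━━━━━━━━━━━━━━━━━━━━━━━━┛               
                                           
                                           
                                           
                                           
                                           
                                           
                                           
                                           
                                           
                                           
                                           
                                           
                                           


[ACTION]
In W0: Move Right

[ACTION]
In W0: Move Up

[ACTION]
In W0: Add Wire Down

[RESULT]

  │┃..........@.........~┃ ┃               
  ·┃♣...................~┃·┃               
   ┃.....................┃ ┃               
  ·┃♣....................┃ ┃               
  │┃.....................┃ ┃               
  ·┗━━━━━━━━━━━━━━━━━━━━━┛R┃               
  │                        ┃               
  ·   C ─ ·                ┃               
: (0,1)                    ┃               
                           ┃               
━━━━━━━━━━━━━━━━━━━━━━━━━━━┛               
                                           
                                           
                                           
                                           
                                           
                                           
                                           
                                           
                                           
                                           
                                           
                                           
                                           


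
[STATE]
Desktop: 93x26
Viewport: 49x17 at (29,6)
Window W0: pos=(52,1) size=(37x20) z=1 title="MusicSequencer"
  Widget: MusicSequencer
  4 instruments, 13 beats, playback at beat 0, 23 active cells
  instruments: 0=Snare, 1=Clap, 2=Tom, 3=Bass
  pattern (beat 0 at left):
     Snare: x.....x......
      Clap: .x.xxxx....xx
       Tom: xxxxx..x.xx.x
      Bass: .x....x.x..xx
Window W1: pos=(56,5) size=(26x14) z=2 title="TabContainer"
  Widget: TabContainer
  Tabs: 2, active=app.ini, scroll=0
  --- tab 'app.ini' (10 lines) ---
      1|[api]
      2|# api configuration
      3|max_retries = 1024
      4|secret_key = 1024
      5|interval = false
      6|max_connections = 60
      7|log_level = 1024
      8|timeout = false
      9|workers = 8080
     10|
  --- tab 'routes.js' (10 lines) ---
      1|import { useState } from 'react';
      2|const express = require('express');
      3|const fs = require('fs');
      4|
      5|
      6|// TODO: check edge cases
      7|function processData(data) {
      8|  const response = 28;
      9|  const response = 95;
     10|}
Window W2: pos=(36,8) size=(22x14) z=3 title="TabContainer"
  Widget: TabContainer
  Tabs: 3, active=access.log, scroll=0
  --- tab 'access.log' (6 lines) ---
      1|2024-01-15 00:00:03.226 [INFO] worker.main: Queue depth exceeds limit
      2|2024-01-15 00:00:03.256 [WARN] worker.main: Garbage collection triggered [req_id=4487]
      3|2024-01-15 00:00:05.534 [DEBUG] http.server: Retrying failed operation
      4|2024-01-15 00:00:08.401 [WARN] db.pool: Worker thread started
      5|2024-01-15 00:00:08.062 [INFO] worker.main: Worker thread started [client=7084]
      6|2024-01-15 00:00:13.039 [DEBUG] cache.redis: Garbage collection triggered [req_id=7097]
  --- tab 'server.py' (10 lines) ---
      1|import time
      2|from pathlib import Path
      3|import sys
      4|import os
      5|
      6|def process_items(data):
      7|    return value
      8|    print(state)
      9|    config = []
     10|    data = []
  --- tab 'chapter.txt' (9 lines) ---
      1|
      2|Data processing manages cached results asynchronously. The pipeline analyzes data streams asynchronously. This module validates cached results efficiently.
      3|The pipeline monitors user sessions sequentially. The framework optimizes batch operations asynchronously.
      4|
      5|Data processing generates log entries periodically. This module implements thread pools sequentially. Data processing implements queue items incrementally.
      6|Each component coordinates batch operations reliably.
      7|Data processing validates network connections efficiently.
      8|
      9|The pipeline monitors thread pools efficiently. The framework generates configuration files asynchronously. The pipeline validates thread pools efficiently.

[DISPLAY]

                       ┃  C┃ TabContainer        
                       ┃   ┠─────────────────────
       ┏━━━━━━━━━━━━━━━━━━━━┓app.ini]│ routes.js 
       ┃ TabContainer       ┃────────────────────
       ┠────────────────────┨api]                
       ┃[access.log]│ server┃ api configuration  
       ┃────────────────────┃ax_retries = 1024   
       ┃2024-01-15 00:00:03.┃ecret_key = 1024    
       ┃2024-01-15 00:00:03.┃nterval = false     
       ┃2024-01-15 00:00:05.┃ax_connections = 60 
       ┃2024-01-15 00:00:08.┃og_level = 1024     
       ┃2024-01-15 00:00:08.┃imeout = false      
       ┃2024-01-15 00:00:13.┃━━━━━━━━━━━━━━━━━━━━
       ┃                    ┃                    
       ┃                    ┃━━━━━━━━━━━━━━━━━━━━
       ┗━━━━━━━━━━━━━━━━━━━━┛                    
                                                 


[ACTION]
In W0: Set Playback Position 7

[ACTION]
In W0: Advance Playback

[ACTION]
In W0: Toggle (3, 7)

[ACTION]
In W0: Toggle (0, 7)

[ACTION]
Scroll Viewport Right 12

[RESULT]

           ┃  C┃ TabContainer           ┃      ┃ 
           ┃   ┠────────────────────────┨      ┃ 
━━━━━━━━━━━━━━━━┓app.ini]│ routes.js    ┃      ┃ 
Container       ┃───────────────────────┃      ┃ 
────────────────┨api]                   ┃      ┃ 
ess.log]│ server┃ api configuration     ┃      ┃ 
────────────────┃ax_retries = 1024      ┃      ┃ 
-01-15 00:00:03.┃ecret_key = 1024       ┃      ┃ 
-01-15 00:00:03.┃nterval = false        ┃      ┃ 
-01-15 00:00:05.┃ax_connections = 60    ┃      ┃ 
-01-15 00:00:08.┃og_level = 1024        ┃      ┃ 
-01-15 00:00:08.┃imeout = false         ┃      ┃ 
-01-15 00:00:13.┃━━━━━━━━━━━━━━━━━━━━━━━┛      ┃ 
                ┃                              ┃ 
                ┃━━━━━━━━━━━━━━━━━━━━━━━━━━━━━━┛ 
━━━━━━━━━━━━━━━━┛                                
                                                 


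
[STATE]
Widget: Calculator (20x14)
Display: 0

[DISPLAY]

                   0
┌───┬───┬───┬───┐   
│ 7 │ 8 │ 9 │ ÷ │   
├───┼───┼───┼───┤   
│ 4 │ 5 │ 6 │ × │   
├───┼───┼───┼───┤   
│ 1 │ 2 │ 3 │ - │   
├───┼───┼───┼───┤   
│ 0 │ . │ = │ + │   
├───┼───┼───┼───┤   
│ C │ MC│ MR│ M+│   
└───┴───┴───┴───┘   
                    
                    


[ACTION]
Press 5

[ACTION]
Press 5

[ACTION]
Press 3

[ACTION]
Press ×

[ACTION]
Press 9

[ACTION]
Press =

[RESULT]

                4977
┌───┬───┬───┬───┐   
│ 7 │ 8 │ 9 │ ÷ │   
├───┼───┼───┼───┤   
│ 4 │ 5 │ 6 │ × │   
├───┼───┼───┼───┤   
│ 1 │ 2 │ 3 │ - │   
├───┼───┼───┼───┤   
│ 0 │ . │ = │ + │   
├───┼───┼───┼───┤   
│ C │ MC│ MR│ M+│   
└───┴───┴───┴───┘   
                    
                    


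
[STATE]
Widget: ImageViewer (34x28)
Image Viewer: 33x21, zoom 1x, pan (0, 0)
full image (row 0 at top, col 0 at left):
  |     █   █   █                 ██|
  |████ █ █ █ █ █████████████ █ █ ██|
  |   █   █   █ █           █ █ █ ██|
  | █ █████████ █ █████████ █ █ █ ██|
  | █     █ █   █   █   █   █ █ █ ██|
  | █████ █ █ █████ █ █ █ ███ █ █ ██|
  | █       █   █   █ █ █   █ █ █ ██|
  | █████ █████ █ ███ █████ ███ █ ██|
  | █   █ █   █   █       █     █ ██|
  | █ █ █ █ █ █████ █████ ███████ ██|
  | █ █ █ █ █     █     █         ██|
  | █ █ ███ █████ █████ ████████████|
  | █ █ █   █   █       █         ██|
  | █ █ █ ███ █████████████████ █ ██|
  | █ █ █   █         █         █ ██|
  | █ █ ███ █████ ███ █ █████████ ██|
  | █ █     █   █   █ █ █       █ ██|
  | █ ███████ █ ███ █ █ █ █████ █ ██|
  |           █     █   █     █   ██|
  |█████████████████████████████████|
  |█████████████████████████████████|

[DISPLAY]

     █   █   █                 ██ 
████ █ █ █ █ █████████████ █ █ ██ 
   █   █   █ █           █ █ █ ██ 
 █ █████████ █ █████████ █ █ █ ██ 
 █     █ █   █   █   █   █ █ █ ██ 
 █████ █ █ █████ █ █ █ ███ █ █ ██ 
 █       █   █   █ █ █   █ █ █ ██ 
 █████ █████ █ ███ █████ ███ █ ██ 
 █   █ █   █   █       █     █ ██ 
 █ █ █ █ █ █████ █████ ███████ ██ 
 █ █ █ █ █     █     █         ██ 
 █ █ ███ █████ █████ ████████████ 
 █ █ █   █   █       █         ██ 
 █ █ █ ███ █████████████████ █ ██ 
 █ █ █   █         █         █ ██ 
 █ █ ███ █████ ███ █ █████████ ██ 
 █ █     █   █   █ █ █       █ ██ 
 █ ███████ █ ███ █ █ █ █████ █ ██ 
           █     █   █     █   ██ 
█████████████████████████████████ 
█████████████████████████████████ 
                                  
                                  
                                  
                                  
                                  
                                  
                                  


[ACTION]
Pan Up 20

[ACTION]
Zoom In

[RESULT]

          ██      ██      ██      
          ██      ██      ██      
████████  ██  ██  ██  ██  ████████
████████  ██  ██  ██  ██  ████████
      ██      ██      ██  ██      
      ██      ██      ██  ██      
  ██  ██████████████████  ██  ████
  ██  ██████████████████  ██  ████
  ██          ██  ██      ██      
  ██          ██  ██      ██      
  ██████████  ██  ██  ██████████  
  ██████████  ██  ██  ██████████  
  ██              ██      ██      
  ██              ██      ██      
  ██████████  ██████████  ██  ████
  ██████████  ██████████  ██  ████
  ██      ██  ██      ██      ██  
  ██      ██  ██      ██      ██  
  ██  ██  ██  ██  ██  ██████████  
  ██  ██  ██  ██  ██  ██████████  
  ██  ██  ██  ██  ██          ██  
  ██  ██  ██  ██  ██          ██  
  ██  ██  ██████  ██████████  ████
  ██  ██  ██████  ██████████  ████
  ██  ██  ██      ██      ██      
  ██  ██  ██      ██      ██      
  ██  ██  ██  ██████  ████████████
  ██  ██  ██  ██████  ████████████


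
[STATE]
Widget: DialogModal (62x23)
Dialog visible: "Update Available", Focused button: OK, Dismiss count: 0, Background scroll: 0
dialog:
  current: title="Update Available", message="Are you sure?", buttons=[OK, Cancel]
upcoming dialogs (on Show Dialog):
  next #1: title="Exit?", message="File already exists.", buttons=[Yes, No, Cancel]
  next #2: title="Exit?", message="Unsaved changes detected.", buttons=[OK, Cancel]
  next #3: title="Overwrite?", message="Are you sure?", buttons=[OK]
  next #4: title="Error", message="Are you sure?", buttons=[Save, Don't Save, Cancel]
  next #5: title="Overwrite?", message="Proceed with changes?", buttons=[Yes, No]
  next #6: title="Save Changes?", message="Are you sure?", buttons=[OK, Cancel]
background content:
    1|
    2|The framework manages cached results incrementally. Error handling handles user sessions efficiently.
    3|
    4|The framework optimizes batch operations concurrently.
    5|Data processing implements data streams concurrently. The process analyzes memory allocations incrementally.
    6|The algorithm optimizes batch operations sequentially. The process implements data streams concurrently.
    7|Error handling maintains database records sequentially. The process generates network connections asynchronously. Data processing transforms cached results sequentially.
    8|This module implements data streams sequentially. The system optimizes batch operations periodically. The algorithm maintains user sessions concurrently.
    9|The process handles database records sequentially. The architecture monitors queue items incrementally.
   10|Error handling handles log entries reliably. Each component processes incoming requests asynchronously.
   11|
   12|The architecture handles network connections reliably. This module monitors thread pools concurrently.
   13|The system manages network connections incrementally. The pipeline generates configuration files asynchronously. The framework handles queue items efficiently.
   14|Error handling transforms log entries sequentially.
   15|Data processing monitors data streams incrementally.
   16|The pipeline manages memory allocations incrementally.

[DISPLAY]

                                                              
The framework manages cached results incrementally. Error hand
                                                              
The framework optimizes batch operations concurrently.        
Data processing implements data streams concurrently. The proc
The algorithm optimizes batch operations sequentially. The pro
Error handling maintains database records sequentially. The pr
This module implements data streams sequentially. The system o
The process handles database records sequentially. The archite
Error handling handle┌──────────────────┐ly. Each component pr
                     │ Update Available │                     
The architecture hand│  Are you sure?   │ons reliably. This mo
The system manages ne│  [OK]  Cancel    │crementally. The pipe
Error handling transf└──────────────────┘uentially.           
Data processing monitors data streams incrementally.          
The pipeline manages memory allocations incrementally.        
                                                              
                                                              
                                                              
                                                              
                                                              
                                                              
                                                              


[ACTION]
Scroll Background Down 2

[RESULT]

                                                              
The framework optimizes batch operations concurrently.        
Data processing implements data streams concurrently. The proc
The algorithm optimizes batch operations sequentially. The pro
Error handling maintains database records sequentially. The pr
This module implements data streams sequentially. The system o
The process handles database records sequentially. The archite
Error handling handles log entries reliably. Each component pr
                                                              
The architecture hand┌──────────────────┐ons reliably. This mo
The system manages ne│ Update Available │crementally. The pipe
Error handling transf│  Are you sure?   │uentially.           
Data processing monit│  [OK]  Cancel    │rementally.          
The pipeline manages └──────────────────┘ncrementally.        
                                                              
                                                              
                                                              
                                                              
                                                              
                                                              
                                                              
                                                              
                                                              


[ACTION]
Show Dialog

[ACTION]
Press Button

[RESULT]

                                                              
The framework optimizes batch operations concurrently.        
Data processing implements data streams concurrently. The proc
The algorithm optimizes batch operations sequentially. The pro
Error handling maintains database records sequentially. The pr
This module implements data streams sequentially. The system o
The process handles database records sequentially. The archite
Error handling handles log entries reliably. Each component pr
                                                              
The architecture handles network connections reliably. This mo
The system manages network connections incrementally. The pipe
Error handling transforms log entries sequentially.           
Data processing monitors data streams incrementally.          
The pipeline manages memory allocations incrementally.        
                                                              
                                                              
                                                              
                                                              
                                                              
                                                              
                                                              
                                                              
                                                              


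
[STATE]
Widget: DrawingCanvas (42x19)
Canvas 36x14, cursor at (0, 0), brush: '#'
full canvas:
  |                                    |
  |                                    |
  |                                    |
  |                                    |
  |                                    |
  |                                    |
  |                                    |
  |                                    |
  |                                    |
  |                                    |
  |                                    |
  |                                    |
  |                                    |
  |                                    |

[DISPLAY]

+                                         
                                          
                                          
                                          
                                          
                                          
                                          
                                          
                                          
                                          
                                          
                                          
                                          
                                          
                                          
                                          
                                          
                                          
                                          


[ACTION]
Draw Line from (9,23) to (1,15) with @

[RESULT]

+                                         
               @                          
                @                         
                 @                        
                  @                       
                   @                      
                    @                     
                     @                    
                      @                   
                       @                  
                                          
                                          
                                          
                                          
                                          
                                          
                                          
                                          
                                          


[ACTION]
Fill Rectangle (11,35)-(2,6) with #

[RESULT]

+                                         
               @                          
      ##############################      
      ##############################      
      ##############################      
      ##############################      
      ##############################      
      ##############################      
      ##############################      
      ##############################      
      ##############################      
      ##############################      
                                          
                                          
                                          
                                          
                                          
                                          
                                          


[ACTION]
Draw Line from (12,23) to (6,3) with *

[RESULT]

+                                         
               @                          
      ##############################      
      ##############################      
      ##############################      
      ##############################      
   ** ##############################      
     ***############################      
      ##****########################      
      ######***#####################      
      #########***##################      
      ############****##############      
                      **                  
                                          
                                          
                                          
                                          
                                          
                                          


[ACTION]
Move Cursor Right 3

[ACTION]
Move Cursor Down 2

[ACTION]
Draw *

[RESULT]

                                          
               @                          
   *  ##############################      
      ##############################      
      ##############################      
      ##############################      
   ** ##############################      
     ***############################      
      ##****########################      
      ######***#####################      
      #########***##################      
      ############****##############      
                      **                  
                                          
                                          
                                          
                                          
                                          
                                          


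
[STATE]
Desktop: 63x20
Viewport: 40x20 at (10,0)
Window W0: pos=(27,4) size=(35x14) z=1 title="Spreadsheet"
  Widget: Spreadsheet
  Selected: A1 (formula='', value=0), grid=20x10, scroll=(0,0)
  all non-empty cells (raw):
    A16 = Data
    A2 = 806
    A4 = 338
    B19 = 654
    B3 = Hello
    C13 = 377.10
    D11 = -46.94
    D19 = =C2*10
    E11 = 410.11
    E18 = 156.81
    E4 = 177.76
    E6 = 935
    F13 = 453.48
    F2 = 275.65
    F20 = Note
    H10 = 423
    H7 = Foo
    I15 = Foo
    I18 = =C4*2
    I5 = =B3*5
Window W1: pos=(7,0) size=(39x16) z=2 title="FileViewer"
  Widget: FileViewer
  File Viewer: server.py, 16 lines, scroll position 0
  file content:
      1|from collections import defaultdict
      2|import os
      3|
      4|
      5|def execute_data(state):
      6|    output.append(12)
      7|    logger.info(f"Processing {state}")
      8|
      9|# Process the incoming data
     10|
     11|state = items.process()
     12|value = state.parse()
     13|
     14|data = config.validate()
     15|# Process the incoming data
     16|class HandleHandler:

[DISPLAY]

━━━━━━━━━━━━━━━━━━━━━━━━━━━━━━━━━━━┓    
ileViewer                          ┃    
───────────────────────────────────┨    
om collections import defaultdict ▲┃    
port os                           █┃━━━━
                                  ░┃    
                                  ░┃────
f execute_data(state):            ░┃    
  output.append(12)               ░┃    
  logger.info(f"Processing {state}░┃----
                                  ░┃ 0  
Process the incoming data         ░┃ 0  
                                  ░┃    
ate = items.process()             ░┃ 0  
lue = state.parse()               ▼┃ 0  
━━━━━━━━━━━━━━━━━━━━━━━━━━━━━━━━━━━┛ 0  
                 ┃  7        0       0  
                 ┗━━━━━━━━━━━━━━━━━━━━━━
                                        
                                        


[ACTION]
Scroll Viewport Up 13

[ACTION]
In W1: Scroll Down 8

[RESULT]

━━━━━━━━━━━━━━━━━━━━━━━━━━━━━━━━━━━┓    
ileViewer                          ┃    
───────────────────────────────────┨    
f execute_data(state):            ▲┃    
  output.append(12)               ░┃━━━━
  logger.info(f"Processing {state}░┃    
                                  ░┃────
Process the incoming data         ░┃    
                                  ░┃    
ate = items.process()             ░┃----
lue = state.parse()               ░┃ 0  
                                  ░┃ 0  
ta = config.validate()            ░┃    
Process the incoming data         █┃ 0  
ass HandleHandler:                ▼┃ 0  
━━━━━━━━━━━━━━━━━━━━━━━━━━━━━━━━━━━┛ 0  
                 ┃  7        0       0  
                 ┗━━━━━━━━━━━━━━━━━━━━━━
                                        
                                        


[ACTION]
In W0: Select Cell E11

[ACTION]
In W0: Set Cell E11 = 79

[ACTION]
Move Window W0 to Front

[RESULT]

━━━━━━━━━━━━━━━━━━━━━━━━━━━━━━━━━━━┓    
ileViewer                          ┃    
───────────────────────────────────┨    
f execute_data(state):            ▲┃    
  output.append(1┏━━━━━━━━━━━━━━━━━━━━━━
  logger.info(f"P┃ Spreadsheet          
                 ┠──────────────────────
Process the incom┃E11: 79               
                 ┃       A       B      
ate = items.proce┃----------------------
lue = state.parse┃  1        0       0  
                 ┃  2      806       0  
ta = config.valid┃  3        0Hello     
Process the incom┃  4      338       0  
ass HandleHandler┃  5        0       0  
━━━━━━━━━━━━━━━━━┃  6        0       0  
                 ┃  7        0       0  
                 ┗━━━━━━━━━━━━━━━━━━━━━━
                                        
                                        
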